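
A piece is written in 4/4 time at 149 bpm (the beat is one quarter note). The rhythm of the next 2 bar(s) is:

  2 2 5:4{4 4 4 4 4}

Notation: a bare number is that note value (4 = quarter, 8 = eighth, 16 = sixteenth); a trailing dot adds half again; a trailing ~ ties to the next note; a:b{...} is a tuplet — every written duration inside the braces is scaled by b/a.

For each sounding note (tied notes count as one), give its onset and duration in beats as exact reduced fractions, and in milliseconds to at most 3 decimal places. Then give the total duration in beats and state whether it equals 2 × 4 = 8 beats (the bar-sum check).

1) 0.0ms=0b +805.369ms=2b
2) 805.369ms=2b +805.369ms=2b
3) 1610.738ms=4b +322.148ms=4/5b
4) 1932.886ms=24/5b +322.148ms=4/5b
5) 2255.034ms=28/5b +322.148ms=4/5b
6) 2577.181ms=32/5b +322.148ms=4/5b
7) 2899.329ms=36/5b +322.148ms=4/5b
Σ=8b of 8 (149bpm 4/4) — PASS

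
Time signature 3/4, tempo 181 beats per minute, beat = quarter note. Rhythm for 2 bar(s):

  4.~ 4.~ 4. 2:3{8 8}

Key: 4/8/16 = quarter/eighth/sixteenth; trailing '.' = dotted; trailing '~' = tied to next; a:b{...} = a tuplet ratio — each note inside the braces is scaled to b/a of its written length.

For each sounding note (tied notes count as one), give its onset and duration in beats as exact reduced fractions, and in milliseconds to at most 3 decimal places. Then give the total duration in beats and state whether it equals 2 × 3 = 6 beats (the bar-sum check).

1) 0.0ms=0b +1491.713ms=9/2b
2) 1491.713ms=9/2b +248.619ms=3/4b
3) 1740.331ms=21/4b +248.619ms=3/4b
Σ=6b of 6 (181bpm 3/4) — PASS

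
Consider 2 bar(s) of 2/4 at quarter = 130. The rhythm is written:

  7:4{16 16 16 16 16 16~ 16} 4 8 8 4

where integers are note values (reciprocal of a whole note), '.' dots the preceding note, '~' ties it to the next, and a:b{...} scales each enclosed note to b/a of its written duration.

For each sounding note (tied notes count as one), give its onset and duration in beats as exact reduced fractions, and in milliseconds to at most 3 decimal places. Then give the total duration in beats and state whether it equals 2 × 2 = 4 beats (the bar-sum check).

1) 0.0ms=0b +65.934ms=1/7b
2) 65.934ms=1/7b +65.934ms=1/7b
3) 131.868ms=2/7b +65.934ms=1/7b
4) 197.802ms=3/7b +65.934ms=1/7b
5) 263.736ms=4/7b +65.934ms=1/7b
6) 329.67ms=5/7b +131.868ms=2/7b
7) 461.538ms=1b +461.538ms=1b
8) 923.077ms=2b +230.769ms=1/2b
9) 1153.846ms=5/2b +230.769ms=1/2b
10) 1384.615ms=3b +461.538ms=1b
Σ=4b of 4 (130bpm 2/4) — PASS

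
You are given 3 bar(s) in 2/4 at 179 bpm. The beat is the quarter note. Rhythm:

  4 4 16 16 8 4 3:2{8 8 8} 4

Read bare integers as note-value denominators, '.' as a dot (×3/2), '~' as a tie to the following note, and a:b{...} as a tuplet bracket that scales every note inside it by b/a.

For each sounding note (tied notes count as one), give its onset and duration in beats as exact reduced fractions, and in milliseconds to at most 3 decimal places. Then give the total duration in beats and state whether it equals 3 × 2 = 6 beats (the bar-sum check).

1) 0.0ms=0b +335.196ms=1b
2) 335.196ms=1b +335.196ms=1b
3) 670.391ms=2b +83.799ms=1/4b
4) 754.19ms=9/4b +83.799ms=1/4b
5) 837.989ms=5/2b +167.598ms=1/2b
6) 1005.587ms=3b +335.196ms=1b
7) 1340.782ms=4b +111.732ms=1/3b
8) 1452.514ms=13/3b +111.732ms=1/3b
9) 1564.246ms=14/3b +111.732ms=1/3b
10) 1675.978ms=5b +335.196ms=1b
Σ=6b of 6 (179bpm 2/4) — PASS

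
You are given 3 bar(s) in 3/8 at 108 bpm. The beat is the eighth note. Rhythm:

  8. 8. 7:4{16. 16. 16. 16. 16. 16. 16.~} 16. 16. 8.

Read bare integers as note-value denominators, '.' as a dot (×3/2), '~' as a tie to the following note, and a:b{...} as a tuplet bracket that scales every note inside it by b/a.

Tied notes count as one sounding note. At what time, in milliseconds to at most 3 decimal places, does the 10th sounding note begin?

1. 0.0ms @ 0 + 833.333ms (3/2)
2. 833.333ms @ 3/2 + 833.333ms (3/2)
3. 1666.667ms @ 3 + 238.095ms (3/7)
4. 1904.762ms @ 24/7 + 238.095ms (3/7)
5. 2142.857ms @ 27/7 + 238.095ms (3/7)
6. 2380.952ms @ 30/7 + 238.095ms (3/7)
7. 2619.048ms @ 33/7 + 238.095ms (3/7)
8. 2857.143ms @ 36/7 + 238.095ms (3/7)
9. 3095.238ms @ 39/7 + 654.762ms (33/28)
10. 3750.0ms @ 27/4 + 416.667ms (3/4)
11. 4166.667ms @ 15/2 + 833.333ms (3/2)

note 10 onset = 27/4b = 3750.0ms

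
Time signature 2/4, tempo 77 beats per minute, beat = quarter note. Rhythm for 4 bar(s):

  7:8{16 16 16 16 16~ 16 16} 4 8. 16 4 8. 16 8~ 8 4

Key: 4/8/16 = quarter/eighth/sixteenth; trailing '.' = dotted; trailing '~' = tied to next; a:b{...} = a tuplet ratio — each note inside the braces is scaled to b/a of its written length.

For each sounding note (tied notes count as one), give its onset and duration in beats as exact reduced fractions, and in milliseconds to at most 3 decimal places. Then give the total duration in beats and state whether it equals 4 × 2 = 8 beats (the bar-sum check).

1) 0.0ms=0b +222.635ms=2/7b
2) 222.635ms=2/7b +222.635ms=2/7b
3) 445.269ms=4/7b +222.635ms=2/7b
4) 667.904ms=6/7b +222.635ms=2/7b
5) 890.538ms=8/7b +445.269ms=4/7b
6) 1335.807ms=12/7b +222.635ms=2/7b
7) 1558.442ms=2b +779.221ms=1b
8) 2337.662ms=3b +584.416ms=3/4b
9) 2922.078ms=15/4b +194.805ms=1/4b
10) 3116.883ms=4b +779.221ms=1b
11) 3896.104ms=5b +584.416ms=3/4b
12) 4480.519ms=23/4b +194.805ms=1/4b
13) 4675.325ms=6b +779.221ms=1b
14) 5454.545ms=7b +779.221ms=1b
Σ=8b of 8 (77bpm 2/4) — PASS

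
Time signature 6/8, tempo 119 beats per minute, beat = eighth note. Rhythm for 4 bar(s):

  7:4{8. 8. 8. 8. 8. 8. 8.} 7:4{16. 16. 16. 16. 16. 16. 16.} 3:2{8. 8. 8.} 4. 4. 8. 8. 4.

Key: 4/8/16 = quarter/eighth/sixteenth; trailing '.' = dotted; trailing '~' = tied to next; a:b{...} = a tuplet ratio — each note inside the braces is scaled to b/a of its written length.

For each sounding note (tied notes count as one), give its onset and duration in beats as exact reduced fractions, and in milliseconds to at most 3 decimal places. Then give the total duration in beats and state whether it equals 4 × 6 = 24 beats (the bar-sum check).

1) 0.0ms=0b +432.173ms=6/7b
2) 432.173ms=6/7b +432.173ms=6/7b
3) 864.346ms=12/7b +432.173ms=6/7b
4) 1296.519ms=18/7b +432.173ms=6/7b
5) 1728.691ms=24/7b +432.173ms=6/7b
6) 2160.864ms=30/7b +432.173ms=6/7b
7) 2593.037ms=36/7b +432.173ms=6/7b
8) 3025.21ms=6b +216.086ms=3/7b
9) 3241.297ms=45/7b +216.086ms=3/7b
10) 3457.383ms=48/7b +216.086ms=3/7b
11) 3673.469ms=51/7b +216.086ms=3/7b
12) 3889.556ms=54/7b +216.086ms=3/7b
13) 4105.642ms=57/7b +216.086ms=3/7b
14) 4321.729ms=60/7b +216.086ms=3/7b
15) 4537.815ms=9b +504.202ms=1b
16) 5042.017ms=10b +504.202ms=1b
17) 5546.218ms=11b +504.202ms=1b
18) 6050.42ms=12b +1512.605ms=3b
19) 7563.025ms=15b +1512.605ms=3b
20) 9075.63ms=18b +756.303ms=3/2b
21) 9831.933ms=39/2b +756.303ms=3/2b
22) 10588.235ms=21b +1512.605ms=3b
Σ=24b of 24 (119bpm 6/8) — PASS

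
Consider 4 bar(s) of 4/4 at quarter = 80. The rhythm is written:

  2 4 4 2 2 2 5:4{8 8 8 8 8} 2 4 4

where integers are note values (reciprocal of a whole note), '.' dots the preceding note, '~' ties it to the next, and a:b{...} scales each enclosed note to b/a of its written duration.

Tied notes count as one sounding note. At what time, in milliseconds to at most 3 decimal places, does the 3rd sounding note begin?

note 3 onset = 3b = 2250.0ms

1. 0.0ms @ 0 + 1500.0ms (2)
2. 1500.0ms @ 2 + 750.0ms (1)
3. 2250.0ms @ 3 + 750.0ms (1)
4. 3000.0ms @ 4 + 1500.0ms (2)
5. 4500.0ms @ 6 + 1500.0ms (2)
6. 6000.0ms @ 8 + 1500.0ms (2)
7. 7500.0ms @ 10 + 300.0ms (2/5)
8. 7800.0ms @ 52/5 + 300.0ms (2/5)
9. 8100.0ms @ 54/5 + 300.0ms (2/5)
10. 8400.0ms @ 56/5 + 300.0ms (2/5)
11. 8700.0ms @ 58/5 + 300.0ms (2/5)
12. 9000.0ms @ 12 + 1500.0ms (2)
13. 10500.0ms @ 14 + 750.0ms (1)
14. 11250.0ms @ 15 + 750.0ms (1)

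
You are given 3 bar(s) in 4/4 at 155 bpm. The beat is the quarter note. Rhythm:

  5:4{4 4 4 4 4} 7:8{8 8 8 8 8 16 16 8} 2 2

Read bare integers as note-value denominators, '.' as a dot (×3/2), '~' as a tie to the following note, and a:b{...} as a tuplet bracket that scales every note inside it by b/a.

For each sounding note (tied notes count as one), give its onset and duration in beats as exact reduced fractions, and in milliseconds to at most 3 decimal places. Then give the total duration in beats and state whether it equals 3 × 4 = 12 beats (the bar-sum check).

1) 0.0ms=0b +309.677ms=4/5b
2) 309.677ms=4/5b +309.677ms=4/5b
3) 619.355ms=8/5b +309.677ms=4/5b
4) 929.032ms=12/5b +309.677ms=4/5b
5) 1238.71ms=16/5b +309.677ms=4/5b
6) 1548.387ms=4b +221.198ms=4/7b
7) 1769.585ms=32/7b +221.198ms=4/7b
8) 1990.783ms=36/7b +221.198ms=4/7b
9) 2211.982ms=40/7b +221.198ms=4/7b
10) 2433.18ms=44/7b +221.198ms=4/7b
11) 2654.378ms=48/7b +110.599ms=2/7b
12) 2764.977ms=50/7b +110.599ms=2/7b
13) 2875.576ms=52/7b +221.198ms=4/7b
14) 3096.774ms=8b +774.194ms=2b
15) 3870.968ms=10b +774.194ms=2b
Σ=12b of 12 (155bpm 4/4) — PASS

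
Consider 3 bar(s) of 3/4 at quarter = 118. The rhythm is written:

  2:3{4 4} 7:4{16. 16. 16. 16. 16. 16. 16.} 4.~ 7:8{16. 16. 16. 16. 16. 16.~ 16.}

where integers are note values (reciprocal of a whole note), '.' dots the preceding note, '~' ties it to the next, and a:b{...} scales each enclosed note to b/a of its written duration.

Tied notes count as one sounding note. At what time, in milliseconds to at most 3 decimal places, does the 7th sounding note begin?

1. 0.0ms @ 0 + 762.712ms (3/2)
2. 762.712ms @ 3/2 + 762.712ms (3/2)
3. 1525.424ms @ 3 + 108.959ms (3/14)
4. 1634.383ms @ 45/14 + 108.959ms (3/14)
5. 1743.341ms @ 24/7 + 108.959ms (3/14)
6. 1852.3ms @ 51/14 + 108.959ms (3/14)
7. 1961.259ms @ 27/7 + 108.959ms (3/14)
8. 2070.218ms @ 57/14 + 108.959ms (3/14)
9. 2179.177ms @ 30/7 + 108.959ms (3/14)
10. 2288.136ms @ 9/2 + 980.63ms (27/14)
11. 3268.765ms @ 45/7 + 217.918ms (3/7)
12. 3486.683ms @ 48/7 + 217.918ms (3/7)
13. 3704.6ms @ 51/7 + 217.918ms (3/7)
14. 3922.518ms @ 54/7 + 217.918ms (3/7)
15. 4140.436ms @ 57/7 + 435.835ms (6/7)

note 7 onset = 27/7b = 1961.259ms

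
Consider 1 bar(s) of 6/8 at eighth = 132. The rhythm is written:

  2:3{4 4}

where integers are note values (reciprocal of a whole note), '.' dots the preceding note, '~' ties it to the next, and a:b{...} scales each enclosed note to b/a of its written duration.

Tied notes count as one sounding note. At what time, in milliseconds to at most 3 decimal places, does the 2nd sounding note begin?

note 2 onset = 3b = 1363.636ms

1. 0.0ms @ 0 + 1363.636ms (3)
2. 1363.636ms @ 3 + 1363.636ms (3)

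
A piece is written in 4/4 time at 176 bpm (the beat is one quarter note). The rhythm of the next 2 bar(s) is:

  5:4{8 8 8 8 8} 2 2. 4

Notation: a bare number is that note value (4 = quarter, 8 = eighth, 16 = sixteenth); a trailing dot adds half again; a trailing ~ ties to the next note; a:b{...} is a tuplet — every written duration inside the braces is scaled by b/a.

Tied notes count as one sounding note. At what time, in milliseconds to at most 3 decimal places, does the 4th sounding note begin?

note 4 onset = 6/5b = 409.091ms

1. 0.0ms @ 0 + 136.364ms (2/5)
2. 136.364ms @ 2/5 + 136.364ms (2/5)
3. 272.727ms @ 4/5 + 136.364ms (2/5)
4. 409.091ms @ 6/5 + 136.364ms (2/5)
5. 545.455ms @ 8/5 + 136.364ms (2/5)
6. 681.818ms @ 2 + 681.818ms (2)
7. 1363.636ms @ 4 + 1022.727ms (3)
8. 2386.364ms @ 7 + 340.909ms (1)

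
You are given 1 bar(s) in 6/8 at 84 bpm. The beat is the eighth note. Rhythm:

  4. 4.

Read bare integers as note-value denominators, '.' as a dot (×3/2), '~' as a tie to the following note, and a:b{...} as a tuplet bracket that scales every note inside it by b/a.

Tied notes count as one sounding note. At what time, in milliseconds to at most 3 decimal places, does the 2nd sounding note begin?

note 2 onset = 3b = 2142.857ms

1. 0.0ms @ 0 + 2142.857ms (3)
2. 2142.857ms @ 3 + 2142.857ms (3)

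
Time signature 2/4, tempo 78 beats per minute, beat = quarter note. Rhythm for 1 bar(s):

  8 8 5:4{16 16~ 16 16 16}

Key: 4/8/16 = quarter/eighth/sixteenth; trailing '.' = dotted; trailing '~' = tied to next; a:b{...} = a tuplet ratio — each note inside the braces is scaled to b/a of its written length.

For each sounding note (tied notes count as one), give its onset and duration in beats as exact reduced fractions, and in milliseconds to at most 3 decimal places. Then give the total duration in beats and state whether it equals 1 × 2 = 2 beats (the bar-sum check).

1) 0.0ms=0b +384.615ms=1/2b
2) 384.615ms=1/2b +384.615ms=1/2b
3) 769.231ms=1b +153.846ms=1/5b
4) 923.077ms=6/5b +307.692ms=2/5b
5) 1230.769ms=8/5b +153.846ms=1/5b
6) 1384.615ms=9/5b +153.846ms=1/5b
Σ=2b of 2 (78bpm 2/4) — PASS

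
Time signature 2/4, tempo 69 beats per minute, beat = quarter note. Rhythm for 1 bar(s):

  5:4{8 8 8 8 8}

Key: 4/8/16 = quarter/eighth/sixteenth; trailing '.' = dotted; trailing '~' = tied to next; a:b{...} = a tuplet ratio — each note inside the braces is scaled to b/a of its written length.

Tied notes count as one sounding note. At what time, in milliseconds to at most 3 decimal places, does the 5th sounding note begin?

note 5 onset = 8/5b = 1391.304ms

1. 0.0ms @ 0 + 347.826ms (2/5)
2. 347.826ms @ 2/5 + 347.826ms (2/5)
3. 695.652ms @ 4/5 + 347.826ms (2/5)
4. 1043.478ms @ 6/5 + 347.826ms (2/5)
5. 1391.304ms @ 8/5 + 347.826ms (2/5)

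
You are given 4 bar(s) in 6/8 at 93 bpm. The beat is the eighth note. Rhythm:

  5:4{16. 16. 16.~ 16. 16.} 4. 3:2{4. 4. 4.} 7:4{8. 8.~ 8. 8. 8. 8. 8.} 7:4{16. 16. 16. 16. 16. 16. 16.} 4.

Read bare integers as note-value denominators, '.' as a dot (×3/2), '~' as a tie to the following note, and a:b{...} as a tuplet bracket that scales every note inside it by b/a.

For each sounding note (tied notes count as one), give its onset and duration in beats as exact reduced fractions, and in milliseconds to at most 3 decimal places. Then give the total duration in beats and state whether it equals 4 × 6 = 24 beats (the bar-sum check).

1) 0.0ms=0b +387.097ms=3/5b
2) 387.097ms=3/5b +387.097ms=3/5b
3) 774.194ms=6/5b +774.194ms=6/5b
4) 1548.387ms=12/5b +387.097ms=3/5b
5) 1935.484ms=3b +1935.484ms=3b
6) 3870.968ms=6b +1290.323ms=2b
7) 5161.29ms=8b +1290.323ms=2b
8) 6451.613ms=10b +1290.323ms=2b
9) 7741.935ms=12b +552.995ms=6/7b
10) 8294.931ms=90/7b +1105.991ms=12/7b
11) 9400.922ms=102/7b +552.995ms=6/7b
12) 9953.917ms=108/7b +552.995ms=6/7b
13) 10506.912ms=114/7b +552.995ms=6/7b
14) 11059.908ms=120/7b +552.995ms=6/7b
15) 11612.903ms=18b +276.498ms=3/7b
16) 11889.401ms=129/7b +276.498ms=3/7b
17) 12165.899ms=132/7b +276.498ms=3/7b
18) 12442.396ms=135/7b +276.498ms=3/7b
19) 12718.894ms=138/7b +276.498ms=3/7b
20) 12995.392ms=141/7b +276.498ms=3/7b
21) 13271.889ms=144/7b +276.498ms=3/7b
22) 13548.387ms=21b +1935.484ms=3b
Σ=24b of 24 (93bpm 6/8) — PASS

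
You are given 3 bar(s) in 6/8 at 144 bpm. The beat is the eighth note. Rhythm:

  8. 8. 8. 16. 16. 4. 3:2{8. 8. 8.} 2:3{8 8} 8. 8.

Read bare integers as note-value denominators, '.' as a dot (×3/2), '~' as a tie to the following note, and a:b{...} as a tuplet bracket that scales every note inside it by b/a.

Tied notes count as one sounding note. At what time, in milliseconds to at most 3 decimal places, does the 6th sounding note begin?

note 6 onset = 6b = 2500.0ms

1. 0.0ms @ 0 + 625.0ms (3/2)
2. 625.0ms @ 3/2 + 625.0ms (3/2)
3. 1250.0ms @ 3 + 625.0ms (3/2)
4. 1875.0ms @ 9/2 + 312.5ms (3/4)
5. 2187.5ms @ 21/4 + 312.5ms (3/4)
6. 2500.0ms @ 6 + 1250.0ms (3)
7. 3750.0ms @ 9 + 416.667ms (1)
8. 4166.667ms @ 10 + 416.667ms (1)
9. 4583.333ms @ 11 + 416.667ms (1)
10. 5000.0ms @ 12 + 625.0ms (3/2)
11. 5625.0ms @ 27/2 + 625.0ms (3/2)
12. 6250.0ms @ 15 + 625.0ms (3/2)
13. 6875.0ms @ 33/2 + 625.0ms (3/2)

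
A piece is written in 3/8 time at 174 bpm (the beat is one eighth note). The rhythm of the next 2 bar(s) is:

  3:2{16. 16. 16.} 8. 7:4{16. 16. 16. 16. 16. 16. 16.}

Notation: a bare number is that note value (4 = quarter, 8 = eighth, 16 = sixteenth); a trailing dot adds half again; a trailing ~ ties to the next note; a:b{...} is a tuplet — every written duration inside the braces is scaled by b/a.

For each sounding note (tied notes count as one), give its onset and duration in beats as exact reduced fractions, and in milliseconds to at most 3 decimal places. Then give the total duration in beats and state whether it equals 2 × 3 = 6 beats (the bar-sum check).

1) 0.0ms=0b +172.414ms=1/2b
2) 172.414ms=1/2b +172.414ms=1/2b
3) 344.828ms=1b +172.414ms=1/2b
4) 517.241ms=3/2b +517.241ms=3/2b
5) 1034.483ms=3b +147.783ms=3/7b
6) 1182.266ms=24/7b +147.783ms=3/7b
7) 1330.049ms=27/7b +147.783ms=3/7b
8) 1477.833ms=30/7b +147.783ms=3/7b
9) 1625.616ms=33/7b +147.783ms=3/7b
10) 1773.399ms=36/7b +147.783ms=3/7b
11) 1921.182ms=39/7b +147.783ms=3/7b
Σ=6b of 6 (174bpm 3/8) — PASS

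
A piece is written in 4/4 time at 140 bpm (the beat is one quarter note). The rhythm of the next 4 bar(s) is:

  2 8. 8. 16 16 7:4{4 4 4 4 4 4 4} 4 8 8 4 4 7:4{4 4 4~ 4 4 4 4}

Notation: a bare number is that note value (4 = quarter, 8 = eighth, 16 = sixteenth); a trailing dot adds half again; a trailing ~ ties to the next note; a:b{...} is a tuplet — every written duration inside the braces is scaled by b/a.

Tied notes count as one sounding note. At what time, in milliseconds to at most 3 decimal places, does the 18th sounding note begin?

note 18 onset = 12b = 5142.857ms

1. 0.0ms @ 0 + 857.143ms (2)
2. 857.143ms @ 2 + 321.429ms (3/4)
3. 1178.571ms @ 11/4 + 321.429ms (3/4)
4. 1500.0ms @ 7/2 + 107.143ms (1/4)
5. 1607.143ms @ 15/4 + 107.143ms (1/4)
6. 1714.286ms @ 4 + 244.898ms (4/7)
7. 1959.184ms @ 32/7 + 244.898ms (4/7)
8. 2204.082ms @ 36/7 + 244.898ms (4/7)
9. 2448.98ms @ 40/7 + 244.898ms (4/7)
10. 2693.878ms @ 44/7 + 244.898ms (4/7)
11. 2938.776ms @ 48/7 + 244.898ms (4/7)
12. 3183.673ms @ 52/7 + 244.898ms (4/7)
13. 3428.571ms @ 8 + 428.571ms (1)
14. 3857.143ms @ 9 + 214.286ms (1/2)
15. 4071.429ms @ 19/2 + 214.286ms (1/2)
16. 4285.714ms @ 10 + 428.571ms (1)
17. 4714.286ms @ 11 + 428.571ms (1)
18. 5142.857ms @ 12 + 244.898ms (4/7)
19. 5387.755ms @ 88/7 + 244.898ms (4/7)
20. 5632.653ms @ 92/7 + 489.796ms (8/7)
21. 6122.449ms @ 100/7 + 244.898ms (4/7)
22. 6367.347ms @ 104/7 + 244.898ms (4/7)
23. 6612.245ms @ 108/7 + 244.898ms (4/7)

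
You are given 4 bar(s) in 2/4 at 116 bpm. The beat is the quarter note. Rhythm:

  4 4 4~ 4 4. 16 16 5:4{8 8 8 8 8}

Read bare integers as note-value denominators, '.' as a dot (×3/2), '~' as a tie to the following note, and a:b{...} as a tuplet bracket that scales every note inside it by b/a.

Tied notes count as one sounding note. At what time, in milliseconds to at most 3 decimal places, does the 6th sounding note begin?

note 6 onset = 23/4b = 2974.138ms

1. 0.0ms @ 0 + 517.241ms (1)
2. 517.241ms @ 1 + 517.241ms (1)
3. 1034.483ms @ 2 + 1034.483ms (2)
4. 2068.966ms @ 4 + 775.862ms (3/2)
5. 2844.828ms @ 11/2 + 129.31ms (1/4)
6. 2974.138ms @ 23/4 + 129.31ms (1/4)
7. 3103.448ms @ 6 + 206.897ms (2/5)
8. 3310.345ms @ 32/5 + 206.897ms (2/5)
9. 3517.241ms @ 34/5 + 206.897ms (2/5)
10. 3724.138ms @ 36/5 + 206.897ms (2/5)
11. 3931.034ms @ 38/5 + 206.897ms (2/5)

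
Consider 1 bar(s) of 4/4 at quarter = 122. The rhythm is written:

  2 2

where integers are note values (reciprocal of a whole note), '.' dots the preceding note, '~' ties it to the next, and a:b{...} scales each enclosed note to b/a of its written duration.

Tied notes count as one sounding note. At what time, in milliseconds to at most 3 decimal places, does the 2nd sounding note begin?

1. 0.0ms @ 0 + 983.607ms (2)
2. 983.607ms @ 2 + 983.607ms (2)

note 2 onset = 2b = 983.607ms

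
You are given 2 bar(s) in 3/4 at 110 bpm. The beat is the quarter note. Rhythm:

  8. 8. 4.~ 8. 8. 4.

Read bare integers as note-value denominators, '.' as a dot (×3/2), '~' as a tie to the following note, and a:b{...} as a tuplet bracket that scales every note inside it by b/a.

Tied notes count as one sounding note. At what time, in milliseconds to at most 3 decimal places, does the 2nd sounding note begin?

note 2 onset = 3/4b = 409.091ms

1. 0.0ms @ 0 + 409.091ms (3/4)
2. 409.091ms @ 3/4 + 409.091ms (3/4)
3. 818.182ms @ 3/2 + 1227.273ms (9/4)
4. 2045.455ms @ 15/4 + 409.091ms (3/4)
5. 2454.545ms @ 9/2 + 818.182ms (3/2)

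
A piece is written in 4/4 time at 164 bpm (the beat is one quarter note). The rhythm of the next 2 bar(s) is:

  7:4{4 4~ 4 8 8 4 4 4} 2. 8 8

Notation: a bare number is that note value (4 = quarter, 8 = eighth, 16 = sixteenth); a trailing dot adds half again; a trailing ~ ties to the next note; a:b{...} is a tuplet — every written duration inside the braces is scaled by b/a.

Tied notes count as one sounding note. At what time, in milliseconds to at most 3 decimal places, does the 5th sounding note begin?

note 5 onset = 16/7b = 836.237ms

1. 0.0ms @ 0 + 209.059ms (4/7)
2. 209.059ms @ 4/7 + 418.118ms (8/7)
3. 627.178ms @ 12/7 + 104.53ms (2/7)
4. 731.707ms @ 2 + 104.53ms (2/7)
5. 836.237ms @ 16/7 + 209.059ms (4/7)
6. 1045.296ms @ 20/7 + 209.059ms (4/7)
7. 1254.355ms @ 24/7 + 209.059ms (4/7)
8. 1463.415ms @ 4 + 1097.561ms (3)
9. 2560.976ms @ 7 + 182.927ms (1/2)
10. 2743.902ms @ 15/2 + 182.927ms (1/2)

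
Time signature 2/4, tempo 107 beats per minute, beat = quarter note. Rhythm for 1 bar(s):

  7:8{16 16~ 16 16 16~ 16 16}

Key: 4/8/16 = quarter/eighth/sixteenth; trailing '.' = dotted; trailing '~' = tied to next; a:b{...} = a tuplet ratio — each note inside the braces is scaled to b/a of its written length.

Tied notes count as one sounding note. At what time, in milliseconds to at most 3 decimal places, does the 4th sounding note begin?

note 4 onset = 8/7b = 640.854ms

1. 0.0ms @ 0 + 160.214ms (2/7)
2. 160.214ms @ 2/7 + 320.427ms (4/7)
3. 480.641ms @ 6/7 + 160.214ms (2/7)
4. 640.854ms @ 8/7 + 320.427ms (4/7)
5. 961.282ms @ 12/7 + 160.214ms (2/7)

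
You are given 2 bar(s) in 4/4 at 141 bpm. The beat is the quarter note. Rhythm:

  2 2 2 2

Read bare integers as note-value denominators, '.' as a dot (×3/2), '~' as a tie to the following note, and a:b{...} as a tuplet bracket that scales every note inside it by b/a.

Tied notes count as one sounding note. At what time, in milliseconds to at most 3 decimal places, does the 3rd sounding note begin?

note 3 onset = 4b = 1702.128ms

1. 0.0ms @ 0 + 851.064ms (2)
2. 851.064ms @ 2 + 851.064ms (2)
3. 1702.128ms @ 4 + 851.064ms (2)
4. 2553.191ms @ 6 + 851.064ms (2)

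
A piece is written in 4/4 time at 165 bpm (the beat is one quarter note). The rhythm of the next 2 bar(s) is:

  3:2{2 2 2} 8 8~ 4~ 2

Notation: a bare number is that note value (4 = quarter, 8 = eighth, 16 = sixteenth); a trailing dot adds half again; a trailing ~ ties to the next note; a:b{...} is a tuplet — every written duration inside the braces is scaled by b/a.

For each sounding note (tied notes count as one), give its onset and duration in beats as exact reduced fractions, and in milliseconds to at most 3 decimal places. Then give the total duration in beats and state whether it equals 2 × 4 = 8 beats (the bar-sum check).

1) 0.0ms=0b +484.848ms=4/3b
2) 484.848ms=4/3b +484.848ms=4/3b
3) 969.697ms=8/3b +484.848ms=4/3b
4) 1454.545ms=4b +181.818ms=1/2b
5) 1636.364ms=9/2b +1272.727ms=7/2b
Σ=8b of 8 (165bpm 4/4) — PASS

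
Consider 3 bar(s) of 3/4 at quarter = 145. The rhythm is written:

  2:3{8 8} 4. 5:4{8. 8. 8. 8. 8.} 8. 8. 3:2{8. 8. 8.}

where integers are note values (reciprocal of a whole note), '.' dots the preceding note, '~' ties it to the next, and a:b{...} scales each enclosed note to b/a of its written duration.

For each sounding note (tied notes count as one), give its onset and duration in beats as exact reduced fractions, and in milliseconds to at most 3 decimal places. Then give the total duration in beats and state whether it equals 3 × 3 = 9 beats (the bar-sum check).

1) 0.0ms=0b +310.345ms=3/4b
2) 310.345ms=3/4b +310.345ms=3/4b
3) 620.69ms=3/2b +620.69ms=3/2b
4) 1241.379ms=3b +248.276ms=3/5b
5) 1489.655ms=18/5b +248.276ms=3/5b
6) 1737.931ms=21/5b +248.276ms=3/5b
7) 1986.207ms=24/5b +248.276ms=3/5b
8) 2234.483ms=27/5b +248.276ms=3/5b
9) 2482.759ms=6b +310.345ms=3/4b
10) 2793.103ms=27/4b +310.345ms=3/4b
11) 3103.448ms=15/2b +206.897ms=1/2b
12) 3310.345ms=8b +206.897ms=1/2b
13) 3517.241ms=17/2b +206.897ms=1/2b
Σ=9b of 9 (145bpm 3/4) — PASS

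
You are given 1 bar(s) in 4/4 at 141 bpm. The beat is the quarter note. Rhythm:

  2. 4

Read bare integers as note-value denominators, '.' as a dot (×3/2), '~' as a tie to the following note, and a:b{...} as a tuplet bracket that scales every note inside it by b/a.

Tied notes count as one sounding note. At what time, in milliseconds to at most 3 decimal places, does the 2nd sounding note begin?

note 2 onset = 3b = 1276.596ms

1. 0.0ms @ 0 + 1276.596ms (3)
2. 1276.596ms @ 3 + 425.532ms (1)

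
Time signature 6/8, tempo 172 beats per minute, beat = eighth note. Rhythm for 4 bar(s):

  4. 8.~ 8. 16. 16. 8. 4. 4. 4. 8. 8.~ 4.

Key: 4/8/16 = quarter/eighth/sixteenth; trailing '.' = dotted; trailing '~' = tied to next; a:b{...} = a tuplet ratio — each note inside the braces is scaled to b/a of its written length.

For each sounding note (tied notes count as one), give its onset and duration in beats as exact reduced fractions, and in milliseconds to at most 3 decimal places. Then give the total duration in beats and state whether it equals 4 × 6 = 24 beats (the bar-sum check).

1) 0.0ms=0b +1046.512ms=3b
2) 1046.512ms=3b +1046.512ms=3b
3) 2093.023ms=6b +261.628ms=3/4b
4) 2354.651ms=27/4b +261.628ms=3/4b
5) 2616.279ms=15/2b +523.256ms=3/2b
6) 3139.535ms=9b +1046.512ms=3b
7) 4186.047ms=12b +1046.512ms=3b
8) 5232.558ms=15b +1046.512ms=3b
9) 6279.07ms=18b +523.256ms=3/2b
10) 6802.326ms=39/2b +1569.767ms=9/2b
Σ=24b of 24 (172bpm 6/8) — PASS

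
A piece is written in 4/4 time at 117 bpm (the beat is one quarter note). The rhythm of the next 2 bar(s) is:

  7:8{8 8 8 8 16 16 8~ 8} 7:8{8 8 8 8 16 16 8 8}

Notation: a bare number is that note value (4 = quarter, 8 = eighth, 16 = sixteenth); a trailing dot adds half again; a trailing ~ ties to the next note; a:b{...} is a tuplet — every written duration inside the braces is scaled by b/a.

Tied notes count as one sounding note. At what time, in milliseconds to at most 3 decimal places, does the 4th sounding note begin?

1. 0.0ms @ 0 + 293.04ms (4/7)
2. 293.04ms @ 4/7 + 293.04ms (4/7)
3. 586.081ms @ 8/7 + 293.04ms (4/7)
4. 879.121ms @ 12/7 + 293.04ms (4/7)
5. 1172.161ms @ 16/7 + 146.52ms (2/7)
6. 1318.681ms @ 18/7 + 146.52ms (2/7)
7. 1465.201ms @ 20/7 + 586.081ms (8/7)
8. 2051.282ms @ 4 + 293.04ms (4/7)
9. 2344.322ms @ 32/7 + 293.04ms (4/7)
10. 2637.363ms @ 36/7 + 293.04ms (4/7)
11. 2930.403ms @ 40/7 + 293.04ms (4/7)
12. 3223.443ms @ 44/7 + 146.52ms (2/7)
13. 3369.963ms @ 46/7 + 146.52ms (2/7)
14. 3516.484ms @ 48/7 + 293.04ms (4/7)
15. 3809.524ms @ 52/7 + 293.04ms (4/7)

note 4 onset = 12/7b = 879.121ms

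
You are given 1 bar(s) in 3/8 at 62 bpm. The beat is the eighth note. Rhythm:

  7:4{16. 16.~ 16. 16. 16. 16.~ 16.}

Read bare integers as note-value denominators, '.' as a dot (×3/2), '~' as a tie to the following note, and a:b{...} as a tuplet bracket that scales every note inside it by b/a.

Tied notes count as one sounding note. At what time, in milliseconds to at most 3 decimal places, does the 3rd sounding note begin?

1. 0.0ms @ 0 + 414.747ms (3/7)
2. 414.747ms @ 3/7 + 829.493ms (6/7)
3. 1244.24ms @ 9/7 + 414.747ms (3/7)
4. 1658.986ms @ 12/7 + 414.747ms (3/7)
5. 2073.733ms @ 15/7 + 829.493ms (6/7)

note 3 onset = 9/7b = 1244.24ms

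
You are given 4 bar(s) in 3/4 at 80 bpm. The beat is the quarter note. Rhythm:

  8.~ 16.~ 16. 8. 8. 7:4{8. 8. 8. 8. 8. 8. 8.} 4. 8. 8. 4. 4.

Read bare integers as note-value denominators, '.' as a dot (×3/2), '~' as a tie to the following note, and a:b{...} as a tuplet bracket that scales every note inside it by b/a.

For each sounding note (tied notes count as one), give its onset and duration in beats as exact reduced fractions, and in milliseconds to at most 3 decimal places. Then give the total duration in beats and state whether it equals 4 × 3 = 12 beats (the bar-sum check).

1) 0.0ms=0b +1125.0ms=3/2b
2) 1125.0ms=3/2b +562.5ms=3/4b
3) 1687.5ms=9/4b +562.5ms=3/4b
4) 2250.0ms=3b +321.429ms=3/7b
5) 2571.429ms=24/7b +321.429ms=3/7b
6) 2892.857ms=27/7b +321.429ms=3/7b
7) 3214.286ms=30/7b +321.429ms=3/7b
8) 3535.714ms=33/7b +321.429ms=3/7b
9) 3857.143ms=36/7b +321.429ms=3/7b
10) 4178.571ms=39/7b +321.429ms=3/7b
11) 4500.0ms=6b +1125.0ms=3/2b
12) 5625.0ms=15/2b +562.5ms=3/4b
13) 6187.5ms=33/4b +562.5ms=3/4b
14) 6750.0ms=9b +1125.0ms=3/2b
15) 7875.0ms=21/2b +1125.0ms=3/2b
Σ=12b of 12 (80bpm 3/4) — PASS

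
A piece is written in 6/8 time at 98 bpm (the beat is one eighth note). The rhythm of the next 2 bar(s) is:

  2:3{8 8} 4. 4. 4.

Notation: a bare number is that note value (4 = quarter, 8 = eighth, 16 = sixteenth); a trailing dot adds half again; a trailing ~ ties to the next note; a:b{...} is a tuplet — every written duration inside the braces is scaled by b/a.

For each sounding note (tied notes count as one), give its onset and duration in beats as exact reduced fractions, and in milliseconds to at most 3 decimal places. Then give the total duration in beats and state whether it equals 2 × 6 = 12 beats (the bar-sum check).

1) 0.0ms=0b +918.367ms=3/2b
2) 918.367ms=3/2b +918.367ms=3/2b
3) 1836.735ms=3b +1836.735ms=3b
4) 3673.469ms=6b +1836.735ms=3b
5) 5510.204ms=9b +1836.735ms=3b
Σ=12b of 12 (98bpm 6/8) — PASS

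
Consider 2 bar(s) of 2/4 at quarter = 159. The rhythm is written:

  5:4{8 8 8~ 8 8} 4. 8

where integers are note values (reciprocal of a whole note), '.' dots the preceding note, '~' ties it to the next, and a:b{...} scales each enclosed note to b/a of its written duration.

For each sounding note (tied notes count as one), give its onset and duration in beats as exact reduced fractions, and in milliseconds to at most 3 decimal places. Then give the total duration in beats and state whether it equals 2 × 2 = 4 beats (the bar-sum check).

1) 0.0ms=0b +150.943ms=2/5b
2) 150.943ms=2/5b +150.943ms=2/5b
3) 301.887ms=4/5b +301.887ms=4/5b
4) 603.774ms=8/5b +150.943ms=2/5b
5) 754.717ms=2b +566.038ms=3/2b
6) 1320.755ms=7/2b +188.679ms=1/2b
Σ=4b of 4 (159bpm 2/4) — PASS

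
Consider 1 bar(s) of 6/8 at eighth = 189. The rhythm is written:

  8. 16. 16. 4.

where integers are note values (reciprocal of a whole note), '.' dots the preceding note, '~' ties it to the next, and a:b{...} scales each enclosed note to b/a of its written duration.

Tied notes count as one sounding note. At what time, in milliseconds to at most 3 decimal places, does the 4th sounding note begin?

note 4 onset = 3b = 952.381ms

1. 0.0ms @ 0 + 476.19ms (3/2)
2. 476.19ms @ 3/2 + 238.095ms (3/4)
3. 714.286ms @ 9/4 + 238.095ms (3/4)
4. 952.381ms @ 3 + 952.381ms (3)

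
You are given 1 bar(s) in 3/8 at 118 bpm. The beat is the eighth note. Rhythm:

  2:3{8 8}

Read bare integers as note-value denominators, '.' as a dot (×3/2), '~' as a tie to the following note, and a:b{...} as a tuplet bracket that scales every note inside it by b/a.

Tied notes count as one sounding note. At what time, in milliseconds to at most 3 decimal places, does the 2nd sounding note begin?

note 2 onset = 3/2b = 762.712ms

1. 0.0ms @ 0 + 762.712ms (3/2)
2. 762.712ms @ 3/2 + 762.712ms (3/2)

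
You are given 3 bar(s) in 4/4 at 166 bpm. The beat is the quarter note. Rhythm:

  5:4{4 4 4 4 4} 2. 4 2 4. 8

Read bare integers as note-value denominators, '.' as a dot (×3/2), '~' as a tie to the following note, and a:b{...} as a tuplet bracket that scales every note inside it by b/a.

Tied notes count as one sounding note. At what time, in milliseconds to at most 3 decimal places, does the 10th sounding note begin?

1. 0.0ms @ 0 + 289.157ms (4/5)
2. 289.157ms @ 4/5 + 289.157ms (4/5)
3. 578.313ms @ 8/5 + 289.157ms (4/5)
4. 867.47ms @ 12/5 + 289.157ms (4/5)
5. 1156.627ms @ 16/5 + 289.157ms (4/5)
6. 1445.783ms @ 4 + 1084.337ms (3)
7. 2530.12ms @ 7 + 361.446ms (1)
8. 2891.566ms @ 8 + 722.892ms (2)
9. 3614.458ms @ 10 + 542.169ms (3/2)
10. 4156.627ms @ 23/2 + 180.723ms (1/2)

note 10 onset = 23/2b = 4156.627ms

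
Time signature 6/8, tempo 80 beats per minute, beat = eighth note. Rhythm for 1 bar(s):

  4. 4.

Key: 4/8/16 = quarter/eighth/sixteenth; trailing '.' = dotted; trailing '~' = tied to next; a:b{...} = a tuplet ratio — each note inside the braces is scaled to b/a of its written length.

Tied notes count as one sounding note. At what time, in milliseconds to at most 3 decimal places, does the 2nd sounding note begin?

1. 0.0ms @ 0 + 2250.0ms (3)
2. 2250.0ms @ 3 + 2250.0ms (3)

note 2 onset = 3b = 2250.0ms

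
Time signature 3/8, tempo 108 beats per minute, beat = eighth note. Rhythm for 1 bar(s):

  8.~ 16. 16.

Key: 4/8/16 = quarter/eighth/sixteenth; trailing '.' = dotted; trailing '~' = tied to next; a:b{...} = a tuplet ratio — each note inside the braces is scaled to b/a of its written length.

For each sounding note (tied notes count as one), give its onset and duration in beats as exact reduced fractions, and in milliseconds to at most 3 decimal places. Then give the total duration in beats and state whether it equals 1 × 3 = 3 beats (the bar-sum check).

1) 0.0ms=0b +1250.0ms=9/4b
2) 1250.0ms=9/4b +416.667ms=3/4b
Σ=3b of 3 (108bpm 3/8) — PASS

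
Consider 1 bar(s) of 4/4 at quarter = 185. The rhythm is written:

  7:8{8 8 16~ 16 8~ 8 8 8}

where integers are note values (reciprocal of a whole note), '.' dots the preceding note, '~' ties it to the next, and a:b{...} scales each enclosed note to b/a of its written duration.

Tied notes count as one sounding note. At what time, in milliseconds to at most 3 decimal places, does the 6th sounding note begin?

1. 0.0ms @ 0 + 185.328ms (4/7)
2. 185.328ms @ 4/7 + 185.328ms (4/7)
3. 370.656ms @ 8/7 + 185.328ms (4/7)
4. 555.985ms @ 12/7 + 370.656ms (8/7)
5. 926.641ms @ 20/7 + 185.328ms (4/7)
6. 1111.969ms @ 24/7 + 185.328ms (4/7)

note 6 onset = 24/7b = 1111.969ms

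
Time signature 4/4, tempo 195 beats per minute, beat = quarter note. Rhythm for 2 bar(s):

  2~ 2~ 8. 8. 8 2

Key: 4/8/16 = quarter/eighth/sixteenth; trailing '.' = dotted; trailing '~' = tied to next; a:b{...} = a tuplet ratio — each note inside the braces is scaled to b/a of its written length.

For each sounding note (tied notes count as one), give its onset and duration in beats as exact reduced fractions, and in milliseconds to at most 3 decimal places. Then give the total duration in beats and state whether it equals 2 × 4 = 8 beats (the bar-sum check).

1) 0.0ms=0b +1461.538ms=19/4b
2) 1461.538ms=19/4b +230.769ms=3/4b
3) 1692.308ms=11/2b +153.846ms=1/2b
4) 1846.154ms=6b +615.385ms=2b
Σ=8b of 8 (195bpm 4/4) — PASS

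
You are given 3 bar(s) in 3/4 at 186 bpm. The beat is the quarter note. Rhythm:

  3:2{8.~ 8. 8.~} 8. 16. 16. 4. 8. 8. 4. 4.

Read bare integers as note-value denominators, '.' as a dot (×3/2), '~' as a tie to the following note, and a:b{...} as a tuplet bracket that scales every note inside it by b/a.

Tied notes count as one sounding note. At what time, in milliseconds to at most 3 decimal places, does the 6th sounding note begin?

1. 0.0ms @ 0 + 322.581ms (1)
2. 322.581ms @ 1 + 403.226ms (5/4)
3. 725.806ms @ 9/4 + 120.968ms (3/8)
4. 846.774ms @ 21/8 + 120.968ms (3/8)
5. 967.742ms @ 3 + 483.871ms (3/2)
6. 1451.613ms @ 9/2 + 241.935ms (3/4)
7. 1693.548ms @ 21/4 + 241.935ms (3/4)
8. 1935.484ms @ 6 + 483.871ms (3/2)
9. 2419.355ms @ 15/2 + 483.871ms (3/2)

note 6 onset = 9/2b = 1451.613ms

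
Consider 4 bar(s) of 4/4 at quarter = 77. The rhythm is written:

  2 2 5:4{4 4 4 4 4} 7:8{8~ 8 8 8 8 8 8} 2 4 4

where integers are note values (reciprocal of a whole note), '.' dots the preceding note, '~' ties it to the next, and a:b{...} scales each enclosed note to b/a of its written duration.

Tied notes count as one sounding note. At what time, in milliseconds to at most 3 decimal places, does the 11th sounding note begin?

note 11 onset = 72/7b = 8014.842ms

1. 0.0ms @ 0 + 1558.442ms (2)
2. 1558.442ms @ 2 + 1558.442ms (2)
3. 3116.883ms @ 4 + 623.377ms (4/5)
4. 3740.26ms @ 24/5 + 623.377ms (4/5)
5. 4363.636ms @ 28/5 + 623.377ms (4/5)
6. 4987.013ms @ 32/5 + 623.377ms (4/5)
7. 5610.39ms @ 36/5 + 623.377ms (4/5)
8. 6233.766ms @ 8 + 890.538ms (8/7)
9. 7124.304ms @ 64/7 + 445.269ms (4/7)
10. 7569.573ms @ 68/7 + 445.269ms (4/7)
11. 8014.842ms @ 72/7 + 445.269ms (4/7)
12. 8460.111ms @ 76/7 + 445.269ms (4/7)
13. 8905.38ms @ 80/7 + 445.269ms (4/7)
14. 9350.649ms @ 12 + 1558.442ms (2)
15. 10909.091ms @ 14 + 779.221ms (1)
16. 11688.312ms @ 15 + 779.221ms (1)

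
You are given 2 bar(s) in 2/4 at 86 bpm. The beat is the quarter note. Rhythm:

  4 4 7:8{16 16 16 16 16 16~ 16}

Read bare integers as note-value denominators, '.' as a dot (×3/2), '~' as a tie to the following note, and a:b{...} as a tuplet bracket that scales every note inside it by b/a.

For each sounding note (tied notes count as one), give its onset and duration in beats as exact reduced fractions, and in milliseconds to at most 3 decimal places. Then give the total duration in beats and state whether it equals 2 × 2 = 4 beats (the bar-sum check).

1) 0.0ms=0b +697.674ms=1b
2) 697.674ms=1b +697.674ms=1b
3) 1395.349ms=2b +199.336ms=2/7b
4) 1594.684ms=16/7b +199.336ms=2/7b
5) 1794.02ms=18/7b +199.336ms=2/7b
6) 1993.355ms=20/7b +199.336ms=2/7b
7) 2192.691ms=22/7b +199.336ms=2/7b
8) 2392.027ms=24/7b +398.671ms=4/7b
Σ=4b of 4 (86bpm 2/4) — PASS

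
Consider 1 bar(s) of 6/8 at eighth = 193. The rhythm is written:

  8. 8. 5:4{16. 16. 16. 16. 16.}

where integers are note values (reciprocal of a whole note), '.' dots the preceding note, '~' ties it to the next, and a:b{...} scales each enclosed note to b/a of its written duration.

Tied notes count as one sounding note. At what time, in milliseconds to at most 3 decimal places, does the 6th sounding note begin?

1. 0.0ms @ 0 + 466.321ms (3/2)
2. 466.321ms @ 3/2 + 466.321ms (3/2)
3. 932.642ms @ 3 + 186.528ms (3/5)
4. 1119.171ms @ 18/5 + 186.528ms (3/5)
5. 1305.699ms @ 21/5 + 186.528ms (3/5)
6. 1492.228ms @ 24/5 + 186.528ms (3/5)
7. 1678.756ms @ 27/5 + 186.528ms (3/5)

note 6 onset = 24/5b = 1492.228ms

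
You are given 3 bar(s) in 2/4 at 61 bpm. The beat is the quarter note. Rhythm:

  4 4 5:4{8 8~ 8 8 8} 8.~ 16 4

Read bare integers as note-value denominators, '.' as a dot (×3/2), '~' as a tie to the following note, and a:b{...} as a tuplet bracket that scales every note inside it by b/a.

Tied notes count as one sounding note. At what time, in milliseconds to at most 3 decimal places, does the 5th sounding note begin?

1. 0.0ms @ 0 + 983.607ms (1)
2. 983.607ms @ 1 + 983.607ms (1)
3. 1967.213ms @ 2 + 393.443ms (2/5)
4. 2360.656ms @ 12/5 + 786.885ms (4/5)
5. 3147.541ms @ 16/5 + 393.443ms (2/5)
6. 3540.984ms @ 18/5 + 393.443ms (2/5)
7. 3934.426ms @ 4 + 983.607ms (1)
8. 4918.033ms @ 5 + 983.607ms (1)

note 5 onset = 16/5b = 3147.541ms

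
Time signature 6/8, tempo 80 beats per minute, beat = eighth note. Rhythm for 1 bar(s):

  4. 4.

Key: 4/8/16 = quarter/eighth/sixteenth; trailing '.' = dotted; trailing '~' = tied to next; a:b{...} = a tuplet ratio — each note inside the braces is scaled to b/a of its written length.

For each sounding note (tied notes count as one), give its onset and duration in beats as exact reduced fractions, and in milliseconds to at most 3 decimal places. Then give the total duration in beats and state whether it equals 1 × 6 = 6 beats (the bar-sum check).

1) 0.0ms=0b +2250.0ms=3b
2) 2250.0ms=3b +2250.0ms=3b
Σ=6b of 6 (80bpm 6/8) — PASS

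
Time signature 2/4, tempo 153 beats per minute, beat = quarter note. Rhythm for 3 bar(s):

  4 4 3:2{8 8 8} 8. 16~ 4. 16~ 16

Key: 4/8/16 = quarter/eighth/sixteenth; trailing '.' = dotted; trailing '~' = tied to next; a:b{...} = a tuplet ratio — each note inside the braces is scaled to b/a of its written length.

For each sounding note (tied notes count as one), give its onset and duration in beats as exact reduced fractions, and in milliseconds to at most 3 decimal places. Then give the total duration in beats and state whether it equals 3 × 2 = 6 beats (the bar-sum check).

1) 0.0ms=0b +392.157ms=1b
2) 392.157ms=1b +392.157ms=1b
3) 784.314ms=2b +130.719ms=1/3b
4) 915.033ms=7/3b +130.719ms=1/3b
5) 1045.752ms=8/3b +130.719ms=1/3b
6) 1176.471ms=3b +294.118ms=3/4b
7) 1470.588ms=15/4b +686.275ms=7/4b
8) 2156.863ms=11/2b +196.078ms=1/2b
Σ=6b of 6 (153bpm 2/4) — PASS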